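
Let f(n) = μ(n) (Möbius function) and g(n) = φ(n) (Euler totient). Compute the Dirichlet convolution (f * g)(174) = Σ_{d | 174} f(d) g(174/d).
(μ * φ)(174) = 0

Divisors of 174: [1, 2, 3, 6, 29, 58, 87, 174]. For each d | 174:
  d = 1: μ(1) · φ(174/1) = 1 · 56 = 56
  d = 2: μ(2) · φ(174/2) = -1 · 56 = -56
  d = 3: μ(3) · φ(174/3) = -1 · 28 = -28
  d = 6: μ(6) · φ(174/6) = 1 · 28 = 28
  d = 29: μ(29) · φ(174/29) = -1 · 2 = -2
  d = 58: μ(58) · φ(174/58) = 1 · 2 = 2
  d = 87: μ(87) · φ(174/87) = 1 · 1 = 1
  d = 174: μ(174) · φ(174/174) = -1 · 1 = -1
Summing: (μ * φ)(174) = 56 + -56 + -28 + 28 + -2 + 2 + 1 + -1 = 0.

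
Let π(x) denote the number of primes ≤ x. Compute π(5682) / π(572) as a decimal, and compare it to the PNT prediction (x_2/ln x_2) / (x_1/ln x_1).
π(5682)/π(572) = 747/105 ≈ 7.1143;  PNT prediction ≈ 7.2955.

π(572) = 105 and π(5682) = 747, so π(5682)/π(572) ≈ 7.1143. The PNT-predicted ratio is (5682/ln(5682)) / (572/ln(572)) ≈ 7.2955. The two agree to within a few percent, as expected.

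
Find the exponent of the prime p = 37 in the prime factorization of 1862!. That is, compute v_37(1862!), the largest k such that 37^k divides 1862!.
v_37(1862!) = 51

Legendre's formula: v_p(n!) = Σ_{k ≥ 1} ⌊n / p^k⌋. For p = 37, n = 1862, the terms are:
  ⌊1862/37^1⌋ = ⌊1862/37⌋ = 50
  ⌊1862/37^2⌋ = ⌊1862/1369⌋ = 1
(the next term ⌊1862/37^3⌋ = 0, terminating the sum). Summing: v_37(1862!) = 50 + 1 = 51.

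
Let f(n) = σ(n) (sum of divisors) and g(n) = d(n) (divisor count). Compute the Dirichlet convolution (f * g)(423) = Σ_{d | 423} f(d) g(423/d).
(σ * d)(423) = 1200

Divisors of 423: [1, 3, 9, 47, 141, 423]. For each d | 423:
  d = 1: σ(1) · d(423/1) = 1 · 6 = 6
  d = 3: σ(3) · d(423/3) = 4 · 4 = 16
  d = 9: σ(9) · d(423/9) = 13 · 2 = 26
  d = 47: σ(47) · d(423/47) = 48 · 3 = 144
  d = 141: σ(141) · d(423/141) = 192 · 2 = 384
  d = 423: σ(423) · d(423/423) = 624 · 1 = 624
Summing: (σ * d)(423) = 6 + 16 + 26 + 144 + 384 + 624 = 1200.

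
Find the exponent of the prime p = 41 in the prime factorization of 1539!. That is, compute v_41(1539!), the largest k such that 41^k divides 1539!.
v_41(1539!) = 37

Legendre's formula: v_p(n!) = Σ_{k ≥ 1} ⌊n / p^k⌋. For p = 41, n = 1539, the terms are:
  ⌊1539/41^1⌋ = ⌊1539/41⌋ = 37
(the next term ⌊1539/41^2⌋ = 0, terminating the sum). Summing: v_41(1539!) = 37 = 37.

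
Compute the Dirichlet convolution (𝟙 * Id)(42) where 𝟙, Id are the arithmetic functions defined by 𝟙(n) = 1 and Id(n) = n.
(𝟙 * Id)(42) = 96

Divisors of 42: [1, 2, 3, 6, 7, 14, 21, 42]. For each d | 42:
  d = 1: 𝟙(1) · Id(42/1) = 1 · 42 = 42
  d = 2: 𝟙(2) · Id(42/2) = 1 · 21 = 21
  d = 3: 𝟙(3) · Id(42/3) = 1 · 14 = 14
  d = 6: 𝟙(6) · Id(42/6) = 1 · 7 = 7
  d = 7: 𝟙(7) · Id(42/7) = 1 · 6 = 6
  d = 14: 𝟙(14) · Id(42/14) = 1 · 3 = 3
  d = 21: 𝟙(21) · Id(42/21) = 1 · 2 = 2
  d = 42: 𝟙(42) · Id(42/42) = 1 · 1 = 1
Summing: (𝟙 * Id)(42) = 42 + 21 + 14 + 7 + 6 + 3 + 2 + 1 = 96.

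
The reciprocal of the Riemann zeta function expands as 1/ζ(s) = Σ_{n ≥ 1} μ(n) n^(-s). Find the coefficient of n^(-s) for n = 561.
μ(561) = -1

Factor n = 561 = 3 · 11 · 17. μ(n) = 0 if any exponent ≥ 2 (not squarefree); otherwise μ(n) = (−1)^{ω(n)} where ω(n) is the number of distinct prime factors. Applying: μ(561) = -1.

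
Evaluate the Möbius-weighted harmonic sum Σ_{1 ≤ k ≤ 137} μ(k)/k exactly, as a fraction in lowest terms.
Σ μ(k)/k = -16600694851544658808049622411527369069912658611321/36023908815105000242838968099460216033691851270505155

Values of μ(k) for 1 ≤ k ≤ 137: μ(1) = 1, μ(2) = -1, μ(3) = -1, μ(5) = -1, μ(6) = 1, μ(7) = -1, μ(10) = 1, μ(11) = -1, μ(13) = -1, μ(14) = 1, μ(15) = 1, μ(17) = -1, μ(19) = -1, μ(21) = 1, μ(22) = 1, μ(23) = -1, μ(26) = 1, μ(29) = -1, μ(30) = -1, μ(31) = -1, μ(33) = 1, μ(34) = 1, μ(35) = 1, μ(37) = -1, μ(38) = 1, μ(39) = 1, μ(41) = -1, μ(42) = -1, μ(43) = -1, μ(46) = 1, μ(47) = -1, μ(51) = 1, μ(53) = -1, μ(55) = 1, μ(57) = 1, μ(58) = 1, μ(59) = -1, μ(61) = -1, μ(62) = 1, μ(65) = 1, μ(66) = -1, μ(67) = -1, μ(69) = 1, μ(70) = -1, μ(71) = -1, μ(73) = -1, μ(74) = 1, μ(77) = 1, μ(78) = -1, μ(79) = -1, μ(82) = 1, μ(83) = -1, μ(85) = 1, μ(86) = 1, μ(87) = 1, μ(89) = -1, μ(91) = 1, μ(93) = 1, μ(94) = 1, μ(95) = 1, μ(97) = -1, μ(101) = -1, μ(102) = -1, μ(103) = -1, μ(105) = -1, μ(106) = 1, μ(107) = -1, μ(109) = -1, μ(110) = -1, μ(111) = 1, μ(113) = -1, μ(114) = -1, μ(115) = 1, μ(118) = 1, μ(119) = 1, μ(122) = 1, μ(123) = 1, μ(127) = -1, μ(129) = 1, μ(130) = -1, μ(131) = -1, μ(133) = 1, μ(134) = 1, μ(137) = -1, with μ = 0 on non-squarefree integers. Summing μ(k)/k for k where μ(k) ≠ 0 gives -16600694851544658808049622411527369069912658611321/36023908815105000242838968099460216033691851270505155 ≈ -0.0005. (PNT ⟺ this sum → 0 as n → ∞.)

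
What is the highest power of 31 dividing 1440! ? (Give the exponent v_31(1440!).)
v_31(1440!) = 47

Legendre's formula: v_p(n!) = Σ_{k ≥ 1} ⌊n / p^k⌋. For p = 31, n = 1440, the terms are:
  ⌊1440/31^1⌋ = ⌊1440/31⌋ = 46
  ⌊1440/31^2⌋ = ⌊1440/961⌋ = 1
(the next term ⌊1440/31^3⌋ = 0, terminating the sum). Summing: v_31(1440!) = 46 + 1 = 47.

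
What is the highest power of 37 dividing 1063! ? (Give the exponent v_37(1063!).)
v_37(1063!) = 28

Legendre's formula: v_p(n!) = Σ_{k ≥ 1} ⌊n / p^k⌋. For p = 37, n = 1063, the terms are:
  ⌊1063/37^1⌋ = ⌊1063/37⌋ = 28
(the next term ⌊1063/37^2⌋ = 0, terminating the sum). Summing: v_37(1063!) = 28 = 28.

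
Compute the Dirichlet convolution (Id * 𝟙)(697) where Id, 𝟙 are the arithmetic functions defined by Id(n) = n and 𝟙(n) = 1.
(Id * 𝟙)(697) = 756

Divisors of 697: [1, 17, 41, 697]. For each d | 697:
  d = 1: Id(1) · 𝟙(697/1) = 1 · 1 = 1
  d = 17: Id(17) · 𝟙(697/17) = 17 · 1 = 17
  d = 41: Id(41) · 𝟙(697/41) = 41 · 1 = 41
  d = 697: Id(697) · 𝟙(697/697) = 697 · 1 = 697
Summing: (Id * 𝟙)(697) = 1 + 17 + 41 + 697 = 756.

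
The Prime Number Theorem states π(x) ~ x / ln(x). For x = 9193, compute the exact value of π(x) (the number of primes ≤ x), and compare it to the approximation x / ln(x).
π(9193) = 1139;  x/ln(x) ≈ 1007.32;  relative error ≈ 11.56%.

Directly count primes up to 9193: π(9193) = 1139. The PNT approximation gives 9193/ln(9193) ≈ 9193/9.12620 ≈ 1007.32. Relative error (π(x) − x/ln(x)) / π(x) ≈ 11.56%; the approximation is known to undercount slightly (Li(x) is a better estimate).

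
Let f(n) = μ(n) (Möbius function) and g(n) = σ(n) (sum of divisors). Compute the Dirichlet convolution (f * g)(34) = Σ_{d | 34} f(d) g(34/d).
(μ * σ)(34) = 34

Divisors of 34: [1, 2, 17, 34]. For each d | 34:
  d = 1: μ(1) · σ(34/1) = 1 · 54 = 54
  d = 2: μ(2) · σ(34/2) = -1 · 18 = -18
  d = 17: μ(17) · σ(34/17) = -1 · 3 = -3
  d = 34: μ(34) · σ(34/34) = 1 · 1 = 1
Summing: (μ * σ)(34) = 54 + -18 + -3 + 1 = 34.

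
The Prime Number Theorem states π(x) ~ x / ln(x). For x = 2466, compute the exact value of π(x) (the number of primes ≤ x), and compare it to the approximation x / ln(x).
π(2466) = 364;  x/ln(x) ≈ 315.73;  relative error ≈ 13.26%.

Directly count primes up to 2466: π(2466) = 364. The PNT approximation gives 2466/ln(2466) ≈ 2466/7.81035 ≈ 315.73. Relative error (π(x) − x/ln(x)) / π(x) ≈ 13.26%; the approximation is known to undercount slightly (Li(x) is a better estimate).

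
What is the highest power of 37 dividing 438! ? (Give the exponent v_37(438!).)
v_37(438!) = 11

Legendre's formula: v_p(n!) = Σ_{k ≥ 1} ⌊n / p^k⌋. For p = 37, n = 438, the terms are:
  ⌊438/37^1⌋ = ⌊438/37⌋ = 11
(the next term ⌊438/37^2⌋ = 0, terminating the sum). Summing: v_37(438!) = 11 = 11.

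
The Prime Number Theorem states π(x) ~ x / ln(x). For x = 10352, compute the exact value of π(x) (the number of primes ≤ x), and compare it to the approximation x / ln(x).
π(10352) = 1270;  x/ln(x) ≈ 1119.75;  relative error ≈ 11.83%.

Directly count primes up to 10352: π(10352) = 1270. The PNT approximation gives 10352/ln(10352) ≈ 10352/9.24494 ≈ 1119.75. Relative error (π(x) − x/ln(x)) / π(x) ≈ 11.83%; the approximation is known to undercount slightly (Li(x) is a better estimate).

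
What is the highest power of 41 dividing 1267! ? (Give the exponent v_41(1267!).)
v_41(1267!) = 30

Legendre's formula: v_p(n!) = Σ_{k ≥ 1} ⌊n / p^k⌋. For p = 41, n = 1267, the terms are:
  ⌊1267/41^1⌋ = ⌊1267/41⌋ = 30
(the next term ⌊1267/41^2⌋ = 0, terminating the sum). Summing: v_41(1267!) = 30 = 30.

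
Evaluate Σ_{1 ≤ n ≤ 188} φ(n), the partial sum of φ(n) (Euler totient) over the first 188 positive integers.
Σ_{n ≤ 188} φ(n) = 10796

Compute φ(n) for each 1 ≤ n ≤ 188: φ(1) = 1, φ(2) = 1, φ(3) = 2, φ(4) = 2, φ(5) = 4, φ(6) = 2, φ(7) = 6, φ(8) = 4, φ(9) = 6, φ(10) = 4, φ(11) = 10, φ(12) = 4, φ(13) = 12, φ(14) = 6, φ(15) = 8, φ(16) = 8, φ(17) = 16, φ(18) = 6, φ(19) = 18, φ(20) = 8, φ(21) = 12, φ(22) = 10, φ(23) = 22, φ(24) = 8, φ(25) = 20, φ(26) = 12, φ(27) = 18, φ(28) = 12, φ(29) = 28, φ(30) = 8, φ(31) = 30, φ(32) = 16, φ(33) = 20, φ(34) = 16, φ(35) = 24, φ(36) = 12, φ(37) = 36, φ(38) = 18, φ(39) = 24, φ(40) = 16, φ(41) = 40, φ(42) = 12, φ(43) = 42, φ(44) = 20, φ(45) = 24, φ(46) = 22, φ(47) = 46, φ(48) = 16, φ(49) = 42, φ(50) = 20, φ(51) = 32, φ(52) = 24, φ(53) = 52, φ(54) = 18, φ(55) = 40, φ(56) = 24, φ(57) = 36, φ(58) = 28, φ(59) = 58, φ(60) = 16, φ(61) = 60, φ(62) = 30, φ(63) = 36, φ(64) = 32, φ(65) = 48, φ(66) = 20, φ(67) = 66, φ(68) = 32, φ(69) = 44, φ(70) = 24, φ(71) = 70, φ(72) = 24, φ(73) = 72, φ(74) = 36, φ(75) = 40, φ(76) = 36, φ(77) = 60, φ(78) = 24, φ(79) = 78, φ(80) = 32, φ(81) = 54, φ(82) = 40, φ(83) = 82, φ(84) = 24, φ(85) = 64, φ(86) = 42, φ(87) = 56, φ(88) = 40, φ(89) = 88, φ(90) = 24, φ(91) = 72, φ(92) = 44, φ(93) = 60, φ(94) = 46, φ(95) = 72, φ(96) = 32, φ(97) = 96, φ(98) = 42, φ(99) = 60, φ(100) = 40, φ(101) = 100, φ(102) = 32, φ(103) = 102, φ(104) = 48, φ(105) = 48, φ(106) = 52, φ(107) = 106, φ(108) = 36, φ(109) = 108, φ(110) = 40, φ(111) = 72, φ(112) = 48, φ(113) = 112, φ(114) = 36, φ(115) = 88, φ(116) = 56, φ(117) = 72, φ(118) = 58, φ(119) = 96, φ(120) = 32, φ(121) = 110, φ(122) = 60, φ(123) = 80, φ(124) = 60, φ(125) = 100, φ(126) = 36, φ(127) = 126, φ(128) = 64, φ(129) = 84, φ(130) = 48, φ(131) = 130, φ(132) = 40, φ(133) = 108, φ(134) = 66, φ(135) = 72, φ(136) = 64, φ(137) = 136, φ(138) = 44, φ(139) = 138, φ(140) = 48, φ(141) = 92, φ(142) = 70, φ(143) = 120, φ(144) = 48, φ(145) = 112, φ(146) = 72, φ(147) = 84, φ(148) = 72, φ(149) = 148, φ(150) = 40, φ(151) = 150, φ(152) = 72, φ(153) = 96, φ(154) = 60, φ(155) = 120, φ(156) = 48, φ(157) = 156, φ(158) = 78, φ(159) = 104, φ(160) = 64, φ(161) = 132, φ(162) = 54, φ(163) = 162, φ(164) = 80, φ(165) = 80, φ(166) = 82, φ(167) = 166, φ(168) = 48, φ(169) = 156, φ(170) = 64, φ(171) = 108, φ(172) = 84, φ(173) = 172, φ(174) = 56, φ(175) = 120, φ(176) = 80, φ(177) = 116, φ(178) = 88, φ(179) = 178, φ(180) = 48, φ(181) = 180, φ(182) = 72, φ(183) = 120, φ(184) = 88, φ(185) = 144, φ(186) = 60, φ(187) = 160, φ(188) = 92. Summing all 188 values: 10796. (Average order: Σ_{n ≤ x} φ(n) ~ (3/π²) x². For x = 188, (3/π²)·188² ≈ 10743.29.)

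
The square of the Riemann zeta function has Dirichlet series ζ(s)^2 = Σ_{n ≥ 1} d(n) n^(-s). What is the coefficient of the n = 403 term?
d(403) = 4

ζ(s)^2 = (Σ 1/m^s)(Σ 1/k^s). The coefficient of 1/n^s in the product is the number of ordered pairs (m, k) with mk = n, which equals d(n). For n = 403, divisors are [1, 13, 31, 403], so d(403) = 4.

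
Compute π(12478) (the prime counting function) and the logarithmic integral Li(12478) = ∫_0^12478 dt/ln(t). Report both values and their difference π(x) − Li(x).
π(12478) = 1488;  Li(12478) ≈ 1511.88;  π(x) − Li(x) ≈ -23.88.

Direct count of primes ≤ 12478 gives π(12478) = 1488. Numerical evaluation of the logarithmic integral gives Li(12478) ≈ 1511.88. The difference π(x) − Li(x) ≈ -23.88 is typically negative for small/moderate x (Li(x) overestimates), though Littlewood's theorem shows this sign changes infinitely often.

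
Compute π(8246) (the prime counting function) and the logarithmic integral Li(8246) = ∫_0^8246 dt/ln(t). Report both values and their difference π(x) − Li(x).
π(8246) = 1035;  Li(8246) ≈ 1053.74;  π(x) − Li(x) ≈ -18.74.

Direct count of primes ≤ 8246 gives π(8246) = 1035. Numerical evaluation of the logarithmic integral gives Li(8246) ≈ 1053.74. The difference π(x) − Li(x) ≈ -18.74 is typically negative for small/moderate x (Li(x) overestimates), though Littlewood's theorem shows this sign changes infinitely often.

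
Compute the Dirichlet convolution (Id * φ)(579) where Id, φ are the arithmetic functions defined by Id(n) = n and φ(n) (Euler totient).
(Id * φ)(579) = 1925

Divisors of 579: [1, 3, 193, 579]. For each d | 579:
  d = 1: Id(1) · φ(579/1) = 1 · 384 = 384
  d = 3: Id(3) · φ(579/3) = 3 · 192 = 576
  d = 193: Id(193) · φ(579/193) = 193 · 2 = 386
  d = 579: Id(579) · φ(579/579) = 579 · 1 = 579
Summing: (Id * φ)(579) = 384 + 576 + 386 + 579 = 1925.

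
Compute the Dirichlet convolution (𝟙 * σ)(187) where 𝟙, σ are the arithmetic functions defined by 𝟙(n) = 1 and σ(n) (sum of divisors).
(𝟙 * σ)(187) = 247

Divisors of 187: [1, 11, 17, 187]. For each d | 187:
  d = 1: 𝟙(1) · σ(187/1) = 1 · 216 = 216
  d = 11: 𝟙(11) · σ(187/11) = 1 · 18 = 18
  d = 17: 𝟙(17) · σ(187/17) = 1 · 12 = 12
  d = 187: 𝟙(187) · σ(187/187) = 1 · 1 = 1
Summing: (𝟙 * σ)(187) = 216 + 18 + 12 + 1 = 247.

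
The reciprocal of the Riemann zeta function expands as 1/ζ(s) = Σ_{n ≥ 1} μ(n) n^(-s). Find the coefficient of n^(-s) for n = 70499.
μ(70499) = 1

Factor n = 70499 = 11 · 13 · 17 · 29. μ(n) = 0 if any exponent ≥ 2 (not squarefree); otherwise μ(n) = (−1)^{ω(n)} where ω(n) is the number of distinct prime factors. Applying: μ(70499) = 1.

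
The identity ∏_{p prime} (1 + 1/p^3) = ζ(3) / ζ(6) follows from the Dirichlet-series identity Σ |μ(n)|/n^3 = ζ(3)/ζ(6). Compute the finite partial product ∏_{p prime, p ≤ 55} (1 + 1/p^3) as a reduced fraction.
∏ = 1193284353855226596885466673602596175872/1009953283877483663098780766542609340885

The primes p ≤ 55 are [2, 3, 5, 7, 11, 13, 17, 19, 23, 29, 31, 37, 41, 43, 47, 53]. For each, (1 + 1/p^3) = (p^3 + 1)/p^3. Multiplying these fractions over p ∈ [2, 3, 5, 7, 11, 13, 17, 19, 23, 29, 31, 37, 41, 43, 47, 53] gives 1193284353855226596885466673602596175872/1009953283877483663098780766542609340885. (In the limit P → ∞ this tends to ζ(3)/ζ(6).)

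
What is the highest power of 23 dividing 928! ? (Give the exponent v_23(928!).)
v_23(928!) = 41

Legendre's formula: v_p(n!) = Σ_{k ≥ 1} ⌊n / p^k⌋. For p = 23, n = 928, the terms are:
  ⌊928/23^1⌋ = ⌊928/23⌋ = 40
  ⌊928/23^2⌋ = ⌊928/529⌋ = 1
(the next term ⌊928/23^3⌋ = 0, terminating the sum). Summing: v_23(928!) = 40 + 1 = 41.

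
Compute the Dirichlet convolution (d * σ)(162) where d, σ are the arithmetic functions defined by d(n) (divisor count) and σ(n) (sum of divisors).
(d * σ)(162) = 1305

Divisors of 162: [1, 2, 3, 6, 9, 18, 27, 54, 81, 162]. For each d | 162:
  d = 1: d(1) · σ(162/1) = 1 · 363 = 363
  d = 2: d(2) · σ(162/2) = 2 · 121 = 242
  d = 3: d(3) · σ(162/3) = 2 · 120 = 240
  d = 6: d(6) · σ(162/6) = 4 · 40 = 160
  d = 9: d(9) · σ(162/9) = 3 · 39 = 117
  d = 18: d(18) · σ(162/18) = 6 · 13 = 78
  d = 27: d(27) · σ(162/27) = 4 · 12 = 48
  d = 54: d(54) · σ(162/54) = 8 · 4 = 32
  d = 81: d(81) · σ(162/81) = 5 · 3 = 15
  d = 162: d(162) · σ(162/162) = 10 · 1 = 10
Summing: (d * σ)(162) = 363 + 242 + 240 + 160 + 117 + 78 + 48 + 32 + 15 + 10 = 1305.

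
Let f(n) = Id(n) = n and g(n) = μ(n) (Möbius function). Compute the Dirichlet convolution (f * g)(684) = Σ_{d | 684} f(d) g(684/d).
(Id * μ)(684) = 216

Divisors of 684: [1, 2, 3, 4, 6, 9, 12, 18, 19, 36, 38, 57, 76, 114, 171, 228, 342, 684]. For each d | 684:
  d = 1: Id(1) · μ(684/1) = 1 · 0 = 0
  d = 2: Id(2) · μ(684/2) = 2 · 0 = 0
  d = 3: Id(3) · μ(684/3) = 3 · 0 = 0
  d = 4: Id(4) · μ(684/4) = 4 · 0 = 0
  d = 6: Id(6) · μ(684/6) = 6 · -1 = -6
  d = 9: Id(9) · μ(684/9) = 9 · 0 = 0
  d = 12: Id(12) · μ(684/12) = 12 · 1 = 12
  d = 18: Id(18) · μ(684/18) = 18 · 1 = 18
  d = 19: Id(19) · μ(684/19) = 19 · 0 = 0
  d = 36: Id(36) · μ(684/36) = 36 · -1 = -36
  d = 38: Id(38) · μ(684/38) = 38 · 0 = 0
  d = 57: Id(57) · μ(684/57) = 57 · 0 = 0
  d = 76: Id(76) · μ(684/76) = 76 · 0 = 0
  d = 114: Id(114) · μ(684/114) = 114 · 1 = 114
  d = 171: Id(171) · μ(684/171) = 171 · 0 = 0
  d = 228: Id(228) · μ(684/228) = 228 · -1 = -228
  d = 342: Id(342) · μ(684/342) = 342 · -1 = -342
  d = 684: Id(684) · μ(684/684) = 684 · 1 = 684
Summing: (Id * μ)(684) = 0 + 0 + 0 + 0 + -6 + 0 + 12 + 18 + 0 + -36 + 0 + 0 + 0 + 114 + 0 + -228 + -342 + 684 = 216.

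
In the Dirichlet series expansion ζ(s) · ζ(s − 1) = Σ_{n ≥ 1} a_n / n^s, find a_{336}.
σ(336) = 992

In the product (Σ m^0/m^s)(Σ k / k^s) = Σ (Σ_{d | n} d) / n^s, the coefficient of 1/n^s is σ(n) = Σ_{d | n} d. For n = 336, divisors are [1, 2, 3, 4, 6, 7, 8, 12, 14, 16, 21, 24, 28, 42, 48, 56, 84, 112, 168, 336]; summing: σ(336) = 992.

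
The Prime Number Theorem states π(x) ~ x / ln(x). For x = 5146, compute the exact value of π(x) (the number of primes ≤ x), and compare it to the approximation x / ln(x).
π(5146) = 685;  x/ln(x) ≈ 602.15;  relative error ≈ 12.09%.

Directly count primes up to 5146: π(5146) = 685. The PNT approximation gives 5146/ln(5146) ≈ 5146/8.54597 ≈ 602.15. Relative error (π(x) − x/ln(x)) / π(x) ≈ 12.09%; the approximation is known to undercount slightly (Li(x) is a better estimate).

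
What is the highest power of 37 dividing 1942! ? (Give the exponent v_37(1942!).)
v_37(1942!) = 53

Legendre's formula: v_p(n!) = Σ_{k ≥ 1} ⌊n / p^k⌋. For p = 37, n = 1942, the terms are:
  ⌊1942/37^1⌋ = ⌊1942/37⌋ = 52
  ⌊1942/37^2⌋ = ⌊1942/1369⌋ = 1
(the next term ⌊1942/37^3⌋ = 0, terminating the sum). Summing: v_37(1942!) = 52 + 1 = 53.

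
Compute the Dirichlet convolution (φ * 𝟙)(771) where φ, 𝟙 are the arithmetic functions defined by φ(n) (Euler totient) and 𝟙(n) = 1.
(φ * 𝟙)(771) = 771

Divisors of 771: [1, 3, 257, 771]. For each d | 771:
  d = 1: φ(1) · 𝟙(771/1) = 1 · 1 = 1
  d = 3: φ(3) · 𝟙(771/3) = 2 · 1 = 2
  d = 257: φ(257) · 𝟙(771/257) = 256 · 1 = 256
  d = 771: φ(771) · 𝟙(771/771) = 512 · 1 = 512
Summing: (φ * 𝟙)(771) = 1 + 2 + 256 + 512 = 771.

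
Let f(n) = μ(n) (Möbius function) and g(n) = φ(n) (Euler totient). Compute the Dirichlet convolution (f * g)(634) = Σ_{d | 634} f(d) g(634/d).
(μ * φ)(634) = 0

Divisors of 634: [1, 2, 317, 634]. For each d | 634:
  d = 1: μ(1) · φ(634/1) = 1 · 316 = 316
  d = 2: μ(2) · φ(634/2) = -1 · 316 = -316
  d = 317: μ(317) · φ(634/317) = -1 · 1 = -1
  d = 634: μ(634) · φ(634/634) = 1 · 1 = 1
Summing: (μ * φ)(634) = 316 + -316 + -1 + 1 = 0.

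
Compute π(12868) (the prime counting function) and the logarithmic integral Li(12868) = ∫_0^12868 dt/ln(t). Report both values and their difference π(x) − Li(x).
π(12868) = 1532;  Li(12868) ≈ 1553.17;  π(x) − Li(x) ≈ -21.17.

Direct count of primes ≤ 12868 gives π(12868) = 1532. Numerical evaluation of the logarithmic integral gives Li(12868) ≈ 1553.17. The difference π(x) − Li(x) ≈ -21.17 is typically negative for small/moderate x (Li(x) overestimates), though Littlewood's theorem shows this sign changes infinitely often.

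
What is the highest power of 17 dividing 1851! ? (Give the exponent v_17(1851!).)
v_17(1851!) = 114

Legendre's formula: v_p(n!) = Σ_{k ≥ 1} ⌊n / p^k⌋. For p = 17, n = 1851, the terms are:
  ⌊1851/17^1⌋ = ⌊1851/17⌋ = 108
  ⌊1851/17^2⌋ = ⌊1851/289⌋ = 6
(the next term ⌊1851/17^3⌋ = 0, terminating the sum). Summing: v_17(1851!) = 108 + 6 = 114.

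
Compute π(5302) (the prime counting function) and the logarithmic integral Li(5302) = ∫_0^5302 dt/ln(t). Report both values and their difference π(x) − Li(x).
π(5302) = 702;  Li(5302) ≈ 719.62;  π(x) − Li(x) ≈ -17.62.

Direct count of primes ≤ 5302 gives π(5302) = 702. Numerical evaluation of the logarithmic integral gives Li(5302) ≈ 719.62. The difference π(x) − Li(x) ≈ -17.62 is typically negative for small/moderate x (Li(x) overestimates), though Littlewood's theorem shows this sign changes infinitely often.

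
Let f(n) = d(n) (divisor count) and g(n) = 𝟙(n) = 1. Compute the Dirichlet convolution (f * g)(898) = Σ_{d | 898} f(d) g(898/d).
(d * 𝟙)(898) = 9

Divisors of 898: [1, 2, 449, 898]. For each d | 898:
  d = 1: d(1) · 𝟙(898/1) = 1 · 1 = 1
  d = 2: d(2) · 𝟙(898/2) = 2 · 1 = 2
  d = 449: d(449) · 𝟙(898/449) = 2 · 1 = 2
  d = 898: d(898) · 𝟙(898/898) = 4 · 1 = 4
Summing: (d * 𝟙)(898) = 1 + 2 + 2 + 4 = 9.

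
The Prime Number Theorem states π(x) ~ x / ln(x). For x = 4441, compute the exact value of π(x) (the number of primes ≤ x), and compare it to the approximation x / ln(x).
π(4441) = 603;  x/ln(x) ≈ 528.78;  relative error ≈ 12.31%.

Directly count primes up to 4441: π(4441) = 603. The PNT approximation gives 4441/ln(4441) ≈ 4441/8.39863 ≈ 528.78. Relative error (π(x) − x/ln(x)) / π(x) ≈ 12.31%; the approximation is known to undercount slightly (Li(x) is a better estimate).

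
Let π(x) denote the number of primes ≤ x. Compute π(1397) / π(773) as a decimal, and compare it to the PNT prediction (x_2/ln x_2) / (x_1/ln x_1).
π(1397)/π(773) = 221/137 ≈ 1.6131;  PNT prediction ≈ 1.6596.

π(773) = 137 and π(1397) = 221, so π(1397)/π(773) ≈ 1.6131. The PNT-predicted ratio is (1397/ln(1397)) / (773/ln(773)) ≈ 1.6596. The two agree to within a few percent, as expected.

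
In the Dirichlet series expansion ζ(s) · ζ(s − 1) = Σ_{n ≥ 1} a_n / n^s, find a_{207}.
σ(207) = 312

In the product (Σ m^0/m^s)(Σ k / k^s) = Σ (Σ_{d | n} d) / n^s, the coefficient of 1/n^s is σ(n) = Σ_{d | n} d. For n = 207, divisors are [1, 3, 9, 23, 69, 207]; summing: σ(207) = 312.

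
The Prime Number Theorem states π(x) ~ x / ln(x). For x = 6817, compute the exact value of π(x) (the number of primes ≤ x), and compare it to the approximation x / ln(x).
π(6817) = 876;  x/ln(x) ≈ 772.27;  relative error ≈ 11.84%.

Directly count primes up to 6817: π(6817) = 876. The PNT approximation gives 6817/ln(6817) ≈ 6817/8.82717 ≈ 772.27. Relative error (π(x) − x/ln(x)) / π(x) ≈ 11.84%; the approximation is known to undercount slightly (Li(x) is a better estimate).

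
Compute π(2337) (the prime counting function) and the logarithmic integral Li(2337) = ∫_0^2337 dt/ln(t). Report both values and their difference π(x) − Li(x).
π(2337) = 345;  Li(2337) ≈ 358.69;  π(x) − Li(x) ≈ -13.69.

Direct count of primes ≤ 2337 gives π(2337) = 345. Numerical evaluation of the logarithmic integral gives Li(2337) ≈ 358.69. The difference π(x) − Li(x) ≈ -13.69 is typically negative for small/moderate x (Li(x) overestimates), though Littlewood's theorem shows this sign changes infinitely often.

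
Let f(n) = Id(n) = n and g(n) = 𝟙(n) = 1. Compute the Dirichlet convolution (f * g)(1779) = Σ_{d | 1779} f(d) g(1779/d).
(Id * 𝟙)(1779) = 2376

Divisors of 1779: [1, 3, 593, 1779]. For each d | 1779:
  d = 1: Id(1) · 𝟙(1779/1) = 1 · 1 = 1
  d = 3: Id(3) · 𝟙(1779/3) = 3 · 1 = 3
  d = 593: Id(593) · 𝟙(1779/593) = 593 · 1 = 593
  d = 1779: Id(1779) · 𝟙(1779/1779) = 1779 · 1 = 1779
Summing: (Id * 𝟙)(1779) = 1 + 3 + 593 + 1779 = 2376.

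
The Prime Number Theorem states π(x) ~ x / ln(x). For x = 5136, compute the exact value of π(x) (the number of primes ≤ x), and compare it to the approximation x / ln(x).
π(5136) = 685;  x/ln(x) ≈ 601.12;  relative error ≈ 12.25%.

Directly count primes up to 5136: π(5136) = 685. The PNT approximation gives 5136/ln(5136) ≈ 5136/8.54403 ≈ 601.12. Relative error (π(x) − x/ln(x)) / π(x) ≈ 12.25%; the approximation is known to undercount slightly (Li(x) is a better estimate).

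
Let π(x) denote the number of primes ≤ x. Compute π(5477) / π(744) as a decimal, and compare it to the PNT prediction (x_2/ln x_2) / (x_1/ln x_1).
π(5477)/π(744) = 723/132 ≈ 5.4773;  PNT prediction ≈ 5.6544.

π(744) = 132 and π(5477) = 723, so π(5477)/π(744) ≈ 5.4773. The PNT-predicted ratio is (5477/ln(5477)) / (744/ln(744)) ≈ 5.6544. The two agree to within a few percent, as expected.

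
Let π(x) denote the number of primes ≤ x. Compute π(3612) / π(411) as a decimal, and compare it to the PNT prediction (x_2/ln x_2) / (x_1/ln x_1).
π(3612)/π(411) = 504/80 ≈ 6.3000;  PNT prediction ≈ 6.4567.

π(411) = 80 and π(3612) = 504, so π(3612)/π(411) ≈ 6.3000. The PNT-predicted ratio is (3612/ln(3612)) / (411/ln(411)) ≈ 6.4567. The two agree to within a few percent, as expected.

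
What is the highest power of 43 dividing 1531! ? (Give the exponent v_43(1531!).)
v_43(1531!) = 35

Legendre's formula: v_p(n!) = Σ_{k ≥ 1} ⌊n / p^k⌋. For p = 43, n = 1531, the terms are:
  ⌊1531/43^1⌋ = ⌊1531/43⌋ = 35
(the next term ⌊1531/43^2⌋ = 0, terminating the sum). Summing: v_43(1531!) = 35 = 35.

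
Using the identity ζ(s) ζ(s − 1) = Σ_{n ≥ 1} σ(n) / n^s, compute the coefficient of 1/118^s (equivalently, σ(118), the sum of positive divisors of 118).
σ(118) = 180

In the product (Σ m^0/m^s)(Σ k / k^s) = Σ (Σ_{d | n} d) / n^s, the coefficient of 1/n^s is σ(n) = Σ_{d | n} d. For n = 118, divisors are [1, 2, 59, 118]; summing: σ(118) = 180.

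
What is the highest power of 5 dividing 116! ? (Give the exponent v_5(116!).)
v_5(116!) = 27

Legendre's formula: v_p(n!) = Σ_{k ≥ 1} ⌊n / p^k⌋. For p = 5, n = 116, the terms are:
  ⌊116/5^1⌋ = ⌊116/5⌋ = 23
  ⌊116/5^2⌋ = ⌊116/25⌋ = 4
(the next term ⌊116/5^3⌋ = 0, terminating the sum). Summing: v_5(116!) = 23 + 4 = 27.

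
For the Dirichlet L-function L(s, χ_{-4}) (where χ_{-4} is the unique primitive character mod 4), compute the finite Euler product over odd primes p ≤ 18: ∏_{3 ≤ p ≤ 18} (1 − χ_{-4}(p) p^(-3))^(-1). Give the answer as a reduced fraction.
∏ = 87995602569875/90796952813568

The odd primes p ≤ 18 are [3, 5, 7, 11, 13, 17]. For each, χ(p) = 1 if p ≡ 1 mod 4, χ(p) = −1 if p ≡ 3 mod 4. Taking (1 − χ(p)/p^3)^(-1) = p^3/(p^3 − χ(p)): (1 − (-1)/3^3)^(-1) · (1 − (1)/5^3)^(-1) · (1 − (-1)/7^3)^(-1) · (1 − (-1)/11^3)^(-1) · (1 − (1)/13^3)^(-1) · (1 − (1)/17^3)^(-1) = 87995602569875/90796952813568.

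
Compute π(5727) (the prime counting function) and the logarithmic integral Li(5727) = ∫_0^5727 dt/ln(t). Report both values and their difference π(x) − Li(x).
π(5727) = 753;  Li(5727) ≈ 768.95;  π(x) − Li(x) ≈ -15.95.

Direct count of primes ≤ 5727 gives π(5727) = 753. Numerical evaluation of the logarithmic integral gives Li(5727) ≈ 768.95. The difference π(x) − Li(x) ≈ -15.95 is typically negative for small/moderate x (Li(x) overestimates), though Littlewood's theorem shows this sign changes infinitely often.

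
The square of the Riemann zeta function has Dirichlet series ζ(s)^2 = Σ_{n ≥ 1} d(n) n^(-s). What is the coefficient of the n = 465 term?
d(465) = 8

ζ(s)^2 = (Σ 1/m^s)(Σ 1/k^s). The coefficient of 1/n^s in the product is the number of ordered pairs (m, k) with mk = n, which equals d(n). For n = 465, divisors are [1, 3, 5, 15, 31, 93, 155, 465], so d(465) = 8.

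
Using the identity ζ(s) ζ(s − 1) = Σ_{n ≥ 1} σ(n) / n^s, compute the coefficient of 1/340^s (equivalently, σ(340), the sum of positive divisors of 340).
σ(340) = 756

In the product (Σ m^0/m^s)(Σ k / k^s) = Σ (Σ_{d | n} d) / n^s, the coefficient of 1/n^s is σ(n) = Σ_{d | n} d. For n = 340, divisors are [1, 2, 4, 5, 10, 17, 20, 34, 68, 85, 170, 340]; summing: σ(340) = 756.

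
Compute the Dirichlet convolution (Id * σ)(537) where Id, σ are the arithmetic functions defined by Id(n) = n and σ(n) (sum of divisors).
(Id * σ)(537) = 2513

Divisors of 537: [1, 3, 179, 537]. For each d | 537:
  d = 1: Id(1) · σ(537/1) = 1 · 720 = 720
  d = 3: Id(3) · σ(537/3) = 3 · 180 = 540
  d = 179: Id(179) · σ(537/179) = 179 · 4 = 716
  d = 537: Id(537) · σ(537/537) = 537 · 1 = 537
Summing: (Id * σ)(537) = 720 + 540 + 716 + 537 = 2513.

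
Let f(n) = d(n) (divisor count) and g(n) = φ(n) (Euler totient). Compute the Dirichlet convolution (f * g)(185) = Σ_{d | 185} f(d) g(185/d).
(d * φ)(185) = 228

Divisors of 185: [1, 5, 37, 185]. For each d | 185:
  d = 1: d(1) · φ(185/1) = 1 · 144 = 144
  d = 5: d(5) · φ(185/5) = 2 · 36 = 72
  d = 37: d(37) · φ(185/37) = 2 · 4 = 8
  d = 185: d(185) · φ(185/185) = 4 · 1 = 4
Summing: (d * φ)(185) = 144 + 72 + 8 + 4 = 228.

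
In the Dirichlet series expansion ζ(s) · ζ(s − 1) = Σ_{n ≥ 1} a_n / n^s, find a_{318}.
σ(318) = 648

In the product (Σ m^0/m^s)(Σ k / k^s) = Σ (Σ_{d | n} d) / n^s, the coefficient of 1/n^s is σ(n) = Σ_{d | n} d. For n = 318, divisors are [1, 2, 3, 6, 53, 106, 159, 318]; summing: σ(318) = 648.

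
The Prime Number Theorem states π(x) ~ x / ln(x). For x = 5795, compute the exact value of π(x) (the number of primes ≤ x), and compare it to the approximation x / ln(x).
π(5795) = 760;  x/ln(x) ≈ 668.80;  relative error ≈ 12.00%.

Directly count primes up to 5795: π(5795) = 760. The PNT approximation gives 5795/ln(5795) ≈ 5795/8.66475 ≈ 668.80. Relative error (π(x) − x/ln(x)) / π(x) ≈ 12.00%; the approximation is known to undercount slightly (Li(x) is a better estimate).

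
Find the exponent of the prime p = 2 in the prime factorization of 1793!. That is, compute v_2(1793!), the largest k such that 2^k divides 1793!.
v_2(1793!) = 1789

Legendre's formula: v_p(n!) = Σ_{k ≥ 1} ⌊n / p^k⌋. For p = 2, n = 1793, the terms are:
  ⌊1793/2^1⌋ = ⌊1793/2⌋ = 896
  ⌊1793/2^2⌋ = ⌊1793/4⌋ = 448
  ⌊1793/2^3⌋ = ⌊1793/8⌋ = 224
  ⌊1793/2^4⌋ = ⌊1793/16⌋ = 112
  ⌊1793/2^5⌋ = ⌊1793/32⌋ = 56
  ⌊1793/2^6⌋ = ⌊1793/64⌋ = 28
  ⌊1793/2^7⌋ = ⌊1793/128⌋ = 14
  ⌊1793/2^8⌋ = ⌊1793/256⌋ = 7
  ⌊1793/2^9⌋ = ⌊1793/512⌋ = 3
  ⌊1793/2^10⌋ = ⌊1793/1024⌋ = 1
(the next term ⌊1793/2^11⌋ = 0, terminating the sum). Summing: v_2(1793!) = 896 + 448 + 224 + 112 + 56 + 28 + 14 + 7 + 3 + 1 = 1789.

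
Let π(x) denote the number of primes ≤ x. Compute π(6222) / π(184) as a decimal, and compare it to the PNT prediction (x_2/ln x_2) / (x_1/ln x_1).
π(6222)/π(184) = 810/42 ≈ 19.2857;  PNT prediction ≈ 20.1863.

π(184) = 42 and π(6222) = 810, so π(6222)/π(184) ≈ 19.2857. The PNT-predicted ratio is (6222/ln(6222)) / (184/ln(184)) ≈ 20.1863. The two agree to within a few percent, as expected.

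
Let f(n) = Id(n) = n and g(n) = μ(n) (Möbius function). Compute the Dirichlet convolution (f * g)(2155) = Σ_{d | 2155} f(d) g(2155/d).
(Id * μ)(2155) = 1720

Divisors of 2155: [1, 5, 431, 2155]. For each d | 2155:
  d = 1: Id(1) · μ(2155/1) = 1 · 1 = 1
  d = 5: Id(5) · μ(2155/5) = 5 · -1 = -5
  d = 431: Id(431) · μ(2155/431) = 431 · -1 = -431
  d = 2155: Id(2155) · μ(2155/2155) = 2155 · 1 = 2155
Summing: (Id * μ)(2155) = 1 + -5 + -431 + 2155 = 1720.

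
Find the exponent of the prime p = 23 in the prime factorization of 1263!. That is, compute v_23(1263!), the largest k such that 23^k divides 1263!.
v_23(1263!) = 56

Legendre's formula: v_p(n!) = Σ_{k ≥ 1} ⌊n / p^k⌋. For p = 23, n = 1263, the terms are:
  ⌊1263/23^1⌋ = ⌊1263/23⌋ = 54
  ⌊1263/23^2⌋ = ⌊1263/529⌋ = 2
(the next term ⌊1263/23^3⌋ = 0, terminating the sum). Summing: v_23(1263!) = 54 + 2 = 56.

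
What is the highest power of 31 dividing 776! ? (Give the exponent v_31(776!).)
v_31(776!) = 25

Legendre's formula: v_p(n!) = Σ_{k ≥ 1} ⌊n / p^k⌋. For p = 31, n = 776, the terms are:
  ⌊776/31^1⌋ = ⌊776/31⌋ = 25
(the next term ⌊776/31^2⌋ = 0, terminating the sum). Summing: v_31(776!) = 25 = 25.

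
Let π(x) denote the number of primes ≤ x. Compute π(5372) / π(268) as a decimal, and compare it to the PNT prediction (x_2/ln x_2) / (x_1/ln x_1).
π(5372)/π(268) = 708/56 ≈ 12.6429;  PNT prediction ≈ 13.0482.

π(268) = 56 and π(5372) = 708, so π(5372)/π(268) ≈ 12.6429. The PNT-predicted ratio is (5372/ln(5372)) / (268/ln(268)) ≈ 13.0482. The two agree to within a few percent, as expected.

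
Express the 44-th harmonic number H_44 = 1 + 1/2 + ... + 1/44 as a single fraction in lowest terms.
H_44 = 5884182435213075787/1345655451257488800

Direct summation: H_44 = 1 + 1/2 + ... + 1/44. The least common denominator is lcm(1, ..., 44) = 9419588158802421600; over this denominator the numerator is 9419588158802421600 + 4709794079401210800 + 3139862719600807200 + 2354897039700605400 + 1883917631760484320 + 1569931359800403600 + 1345655451257488800 + 1177448519850302700 + 1046620906533602400 + 941958815880242160 + 856326196254765600 + 784965679900201800 + 724583704523263200 + 672827725628744400 + 627972543920161440 + 588724259925151350 + 554093421106024800 + 523310453266801200 + 495767797831706400 + 470979407940121080 + 448551817085829600 + 428163098127382800 + 409547311252279200 + 392482839950100900 + 376783526352096864 + 362291852261631600 + 348873635511200800 + 336413862814372200 + 324813384786290400 + 313986271960080720 + 303857682542013600 + 294362129962575675 + 285442065418255200 + 277046710553012400 + 269131090251497760 + 261655226633400600 + 254583463751416800 + 247883898915853200 + 241527901507754400 + 235489703970060540 + 229746052653717600 + 224275908542914800 + 219060189739591200 + 214081549063691400 = 41189277046491530509, so H_44 = 41189277046491530509/9419588158802421600; reducing by gcd(41189277046491530509, 9419588158802421600) = 7 gives 5884182435213075787/1345655451257488800 ≈ 4.37273. (The PNT-adjacent estimate ln(44) + γ ≈ 4.36141 matches within O(1/n).)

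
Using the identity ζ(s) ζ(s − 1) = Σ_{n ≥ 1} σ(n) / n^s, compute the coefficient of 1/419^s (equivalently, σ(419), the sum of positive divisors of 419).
σ(419) = 420

In the product (Σ m^0/m^s)(Σ k / k^s) = Σ (Σ_{d | n} d) / n^s, the coefficient of 1/n^s is σ(n) = Σ_{d | n} d. For n = 419, divisors are [1, 419]; summing: σ(419) = 420.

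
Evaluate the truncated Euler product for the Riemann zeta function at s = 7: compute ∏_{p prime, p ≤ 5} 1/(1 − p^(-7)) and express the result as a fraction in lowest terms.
∏ = 2733750000/2711117641

The primes p ≤ 5 are [2, 3, 5]. For each prime, (1 − 1/p^7)^(-1) = p^7 / (p^7 − 1). The product is (1 − 1/2^7)^(-1), (1 − 1/3^7)^(-1), (1 − 1/5^7)^(-1) = ∏ p^7 / (p^7 − 1) = 2733750000/2711117641.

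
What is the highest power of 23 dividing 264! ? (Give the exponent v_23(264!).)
v_23(264!) = 11

Legendre's formula: v_p(n!) = Σ_{k ≥ 1} ⌊n / p^k⌋. For p = 23, n = 264, the terms are:
  ⌊264/23^1⌋ = ⌊264/23⌋ = 11
(the next term ⌊264/23^2⌋ = 0, terminating the sum). Summing: v_23(264!) = 11 = 11.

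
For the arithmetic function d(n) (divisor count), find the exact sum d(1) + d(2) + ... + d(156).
Σ_{n ≤ 156} d(n) = 820

Compute d(n) for each 1 ≤ n ≤ 156: d(1) = 1, d(2) = 2, d(3) = 2, d(4) = 3, d(5) = 2, d(6) = 4, d(7) = 2, d(8) = 4, d(9) = 3, d(10) = 4, d(11) = 2, d(12) = 6, d(13) = 2, d(14) = 4, d(15) = 4, d(16) = 5, d(17) = 2, d(18) = 6, d(19) = 2, d(20) = 6, d(21) = 4, d(22) = 4, d(23) = 2, d(24) = 8, d(25) = 3, d(26) = 4, d(27) = 4, d(28) = 6, d(29) = 2, d(30) = 8, d(31) = 2, d(32) = 6, d(33) = 4, d(34) = 4, d(35) = 4, d(36) = 9, d(37) = 2, d(38) = 4, d(39) = 4, d(40) = 8, d(41) = 2, d(42) = 8, d(43) = 2, d(44) = 6, d(45) = 6, d(46) = 4, d(47) = 2, d(48) = 10, d(49) = 3, d(50) = 6, d(51) = 4, d(52) = 6, d(53) = 2, d(54) = 8, d(55) = 4, d(56) = 8, d(57) = 4, d(58) = 4, d(59) = 2, d(60) = 12, d(61) = 2, d(62) = 4, d(63) = 6, d(64) = 7, d(65) = 4, d(66) = 8, d(67) = 2, d(68) = 6, d(69) = 4, d(70) = 8, d(71) = 2, d(72) = 12, d(73) = 2, d(74) = 4, d(75) = 6, d(76) = 6, d(77) = 4, d(78) = 8, d(79) = 2, d(80) = 10, d(81) = 5, d(82) = 4, d(83) = 2, d(84) = 12, d(85) = 4, d(86) = 4, d(87) = 4, d(88) = 8, d(89) = 2, d(90) = 12, d(91) = 4, d(92) = 6, d(93) = 4, d(94) = 4, d(95) = 4, d(96) = 12, d(97) = 2, d(98) = 6, d(99) = 6, d(100) = 9, d(101) = 2, d(102) = 8, d(103) = 2, d(104) = 8, d(105) = 8, d(106) = 4, d(107) = 2, d(108) = 12, d(109) = 2, d(110) = 8, d(111) = 4, d(112) = 10, d(113) = 2, d(114) = 8, d(115) = 4, d(116) = 6, d(117) = 6, d(118) = 4, d(119) = 4, d(120) = 16, d(121) = 3, d(122) = 4, d(123) = 4, d(124) = 6, d(125) = 4, d(126) = 12, d(127) = 2, d(128) = 8, d(129) = 4, d(130) = 8, d(131) = 2, d(132) = 12, d(133) = 4, d(134) = 4, d(135) = 8, d(136) = 8, d(137) = 2, d(138) = 8, d(139) = 2, d(140) = 12, d(141) = 4, d(142) = 4, d(143) = 4, d(144) = 15, d(145) = 4, d(146) = 4, d(147) = 6, d(148) = 6, d(149) = 2, d(150) = 12, d(151) = 2, d(152) = 8, d(153) = 6, d(154) = 8, d(155) = 4, d(156) = 12. Summing all 156 values: 820. (Dirichlet's divisor formula: Σ_{n ≤ x} d(n) = x ln(x) + (2γ − 1) x + O(√x). For x = 156, the asymptotic estimate is ≈ 811.87.)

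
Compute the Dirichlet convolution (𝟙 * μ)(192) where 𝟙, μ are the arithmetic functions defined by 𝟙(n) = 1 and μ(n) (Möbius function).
(𝟙 * μ)(192) = 0

Divisors of 192: [1, 2, 3, 4, 6, 8, 12, 16, 24, 32, 48, 64, 96, 192]. For each d | 192:
  d = 1: 𝟙(1) · μ(192/1) = 1 · 0 = 0
  d = 2: 𝟙(2) · μ(192/2) = 1 · 0 = 0
  d = 3: 𝟙(3) · μ(192/3) = 1 · 0 = 0
  d = 4: 𝟙(4) · μ(192/4) = 1 · 0 = 0
  d = 6: 𝟙(6) · μ(192/6) = 1 · 0 = 0
  d = 8: 𝟙(8) · μ(192/8) = 1 · 0 = 0
  d = 12: 𝟙(12) · μ(192/12) = 1 · 0 = 0
  d = 16: 𝟙(16) · μ(192/16) = 1 · 0 = 0
  d = 24: 𝟙(24) · μ(192/24) = 1 · 0 = 0
  d = 32: 𝟙(32) · μ(192/32) = 1 · 1 = 1
  d = 48: 𝟙(48) · μ(192/48) = 1 · 0 = 0
  d = 64: 𝟙(64) · μ(192/64) = 1 · -1 = -1
  d = 96: 𝟙(96) · μ(192/96) = 1 · -1 = -1
  d = 192: 𝟙(192) · μ(192/192) = 1 · 1 = 1
Summing: (𝟙 * μ)(192) = 0 + 0 + 0 + 0 + 0 + 0 + 0 + 0 + 0 + 1 + 0 + -1 + -1 + 1 = 0.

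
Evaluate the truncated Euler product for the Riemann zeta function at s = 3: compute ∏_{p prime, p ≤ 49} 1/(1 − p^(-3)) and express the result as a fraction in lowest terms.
∏ = 1417934272824755236225375034446860319/1179638474528270622029363943840940032

The primes p ≤ 49 are [2, 3, 5, 7, 11, 13, 17, 19, 23, 29, 31, 37, 41, 43, 47]. For each prime, (1 − 1/p^3)^(-1) = p^3 / (p^3 − 1). The product is (1 − 1/2^3)^(-1), (1 − 1/3^3)^(-1), (1 − 1/5^3)^(-1), (1 − 1/7^3)^(-1), (1 − 1/11^3)^(-1), (1 − 1/13^3)^(-1), (1 − 1/17^3)^(-1), (1 − 1/19^3)^(-1), (1 − 1/23^3)^(-1), (1 − 1/29^3)^(-1), (1 − 1/31^3)^(-1), (1 − 1/37^3)^(-1), (1 − 1/41^3)^(-1), (1 − 1/43^3)^(-1), (1 − 1/47^3)^(-1) = ∏ p^3 / (p^3 − 1) = 1417934272824755236225375034446860319/1179638474528270622029363943840940032.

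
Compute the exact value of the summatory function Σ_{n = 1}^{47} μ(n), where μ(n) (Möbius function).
Σ_{n ≤ 47} μ(n) = -3

Compute μ(n) for each 1 ≤ n ≤ 47: μ(1) = 1, μ(2) = -1, μ(3) = -1, μ(4) = 0, μ(5) = -1, μ(6) = 1, μ(7) = -1, μ(8) = 0, μ(9) = 0, μ(10) = 1, μ(11) = -1, μ(12) = 0, μ(13) = -1, μ(14) = 1, μ(15) = 1, μ(16) = 0, μ(17) = -1, μ(18) = 0, μ(19) = -1, μ(20) = 0, μ(21) = 1, μ(22) = 1, μ(23) = -1, μ(24) = 0, μ(25) = 0, μ(26) = 1, μ(27) = 0, μ(28) = 0, μ(29) = -1, μ(30) = -1, μ(31) = -1, μ(32) = 0, μ(33) = 1, μ(34) = 1, μ(35) = 1, μ(36) = 0, μ(37) = -1, μ(38) = 1, μ(39) = 1, μ(40) = 0, μ(41) = -1, μ(42) = -1, μ(43) = -1, μ(44) = 0, μ(45) = 0, μ(46) = 1, μ(47) = -1. Summing all 47 values: -3. (Mertens function M(x) = Σ_{n ≤ x} μ(n); on average M(x) should be small (PNT ⟺ M(x) = o(x)).)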